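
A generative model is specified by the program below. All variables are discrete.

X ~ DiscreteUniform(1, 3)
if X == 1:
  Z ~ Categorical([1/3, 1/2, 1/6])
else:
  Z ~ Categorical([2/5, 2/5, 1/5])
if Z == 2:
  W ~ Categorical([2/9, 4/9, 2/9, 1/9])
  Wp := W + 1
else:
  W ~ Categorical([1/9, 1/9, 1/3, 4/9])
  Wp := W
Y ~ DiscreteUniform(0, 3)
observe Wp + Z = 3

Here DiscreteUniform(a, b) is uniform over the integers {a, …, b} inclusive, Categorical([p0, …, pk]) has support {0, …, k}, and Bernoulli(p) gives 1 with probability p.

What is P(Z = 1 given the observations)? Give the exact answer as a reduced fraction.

Enumerate traces; 36 have nonzero weight after conditioning:
  (X=1, Z=0, W=3, Y=0) weight 1/81
  (X=1, Z=0, W=3, Y=1) weight 1/81
  (X=1, Z=0, W=3, Y=2) weight 1/81
  (X=1, Z=0, W=3, Y=3) weight 1/81
  (X=1, Z=1, W=2, Y=0) weight 1/72
  (X=1, Z=1, W=2, Y=1) weight 1/72
  (X=1, Z=1, W=2, Y=2) weight 1/72
  (X=1, Z=1, W=2, Y=3) weight 1/72
  (X=1, Z=2, W=0, Y=0) weight 1/324
  … 27 more
Group by Z:
  weight(Z=0) = 68/405
  weight(Z=1) = 13/90
  weight(Z=2) = 17/405
Total weight = 68/405 + 13/90 + 17/405 = 287/810
P(Z=0 | obs) = 68/405 / 287/810 = 136/287
P(Z=1 | obs) = 13/90 / 287/810 = 117/287
P(Z=2 | obs) = 17/405 / 287/810 = 34/287

P(Z = 1 | obs) = 117/287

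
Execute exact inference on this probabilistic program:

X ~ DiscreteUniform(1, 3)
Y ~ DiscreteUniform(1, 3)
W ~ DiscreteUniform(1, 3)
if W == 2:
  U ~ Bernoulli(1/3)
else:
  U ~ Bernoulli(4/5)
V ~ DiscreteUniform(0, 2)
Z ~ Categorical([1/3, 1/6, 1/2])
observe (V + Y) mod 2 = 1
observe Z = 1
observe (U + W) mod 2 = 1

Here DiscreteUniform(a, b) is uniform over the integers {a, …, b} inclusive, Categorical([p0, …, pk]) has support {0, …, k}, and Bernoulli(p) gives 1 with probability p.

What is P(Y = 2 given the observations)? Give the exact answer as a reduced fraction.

Enumerate traces; 45 have nonzero weight after conditioning:
  (X=1, Y=1, W=1, U=0, V=0, Z=1) weight 1/2430
  (X=1, Y=1, W=1, U=0, V=2, Z=1) weight 1/2430
  (X=1, Y=1, W=2, U=1, V=0, Z=1) weight 1/1458
  (X=1, Y=1, W=2, U=1, V=2, Z=1) weight 1/1458
  (X=1, Y=1, W=3, U=0, V=0, Z=1) weight 1/2430
  (X=1, Y=1, W=3, U=0, V=2, Z=1) weight 1/2430
  (X=1, Y=2, W=1, U=0, V=1, Z=1) weight 1/2430
  (X=1, Y=2, W=2, U=1, V=1, Z=1) weight 1/1458
  (X=1, Y=3, W=1, U=0, V=0, Z=1) weight 1/2430
  … 36 more
Group by Y:
  weight(Y=1) = 11/1215
  weight(Y=2) = 11/2430
  weight(Y=3) = 11/1215
Total weight = 11/1215 + 11/2430 + 11/1215 = 11/486
P(Y=1 | obs) = 11/1215 / 11/486 = 2/5
P(Y=2 | obs) = 11/2430 / 11/486 = 1/5
P(Y=3 | obs) = 11/1215 / 11/486 = 2/5

P(Y = 2 | obs) = 1/5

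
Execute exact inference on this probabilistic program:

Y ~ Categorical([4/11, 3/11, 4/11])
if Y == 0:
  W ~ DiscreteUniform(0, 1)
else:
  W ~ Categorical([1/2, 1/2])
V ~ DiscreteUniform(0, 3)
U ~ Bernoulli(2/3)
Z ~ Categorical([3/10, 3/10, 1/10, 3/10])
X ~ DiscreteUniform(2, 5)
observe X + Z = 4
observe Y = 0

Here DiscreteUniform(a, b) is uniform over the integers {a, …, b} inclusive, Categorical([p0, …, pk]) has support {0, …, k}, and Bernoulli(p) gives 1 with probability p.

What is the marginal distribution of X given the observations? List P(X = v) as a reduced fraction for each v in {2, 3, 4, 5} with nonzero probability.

Enumerate traces; 48 have nonzero weight after conditioning:
  (Y=0, W=0, V=0, U=0, Z=0, X=4) weight 1/880
  (Y=0, W=0, V=0, U=0, Z=1, X=3) weight 1/880
  (Y=0, W=0, V=0, U=0, Z=2, X=2) weight 1/2640
  (Y=0, W=0, V=0, U=1, Z=0, X=4) weight 1/440
  (Y=0, W=0, V=0, U=1, Z=1, X=3) weight 1/440
  (Y=0, W=0, V=0, U=1, Z=2, X=2) weight 1/1320
  (Y=0, W=0, V=1, U=0, Z=0, X=4) weight 1/880
  (Y=0, W=0, V=1, U=0, Z=1, X=3) weight 1/880
  … 40 more
Group by X:
  weight(X=2) = 1/110
  weight(X=3) = 3/110
  weight(X=4) = 3/110
Total weight = 1/110 + 3/110 + 3/110 = 7/110
P(X=2 | obs) = 1/110 / 7/110 = 1/7
P(X=3 | obs) = 3/110 / 7/110 = 3/7
P(X=4 | obs) = 3/110 / 7/110 = 3/7

P(X=2) = 1/7, P(X=3) = 3/7, P(X=4) = 3/7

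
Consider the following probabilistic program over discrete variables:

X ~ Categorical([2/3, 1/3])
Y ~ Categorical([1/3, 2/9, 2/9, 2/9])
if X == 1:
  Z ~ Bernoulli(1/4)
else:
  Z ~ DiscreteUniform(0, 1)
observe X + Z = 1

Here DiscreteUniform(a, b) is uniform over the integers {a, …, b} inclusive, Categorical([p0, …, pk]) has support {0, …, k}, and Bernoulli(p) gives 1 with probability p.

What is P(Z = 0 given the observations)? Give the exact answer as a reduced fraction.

Enumerate traces; 8 have nonzero weight after conditioning:
  (X=0, Y=0, Z=1) weight 1/9
  (X=0, Y=1, Z=1) weight 2/27
  (X=0, Y=2, Z=1) weight 2/27
  (X=0, Y=3, Z=1) weight 2/27
  (X=1, Y=0, Z=0) weight 1/12
  (X=1, Y=1, Z=0) weight 1/18
  (X=1, Y=2, Z=0) weight 1/18
  (X=1, Y=3, Z=0) weight 1/18
Group by Z:
  weight(Z=0) = 1/4
  weight(Z=1) = 1/3
Total weight = 1/4 + 1/3 = 7/12
P(Z=0 | obs) = 1/4 / 7/12 = 3/7
P(Z=1 | obs) = 1/3 / 7/12 = 4/7

P(Z = 0 | obs) = 3/7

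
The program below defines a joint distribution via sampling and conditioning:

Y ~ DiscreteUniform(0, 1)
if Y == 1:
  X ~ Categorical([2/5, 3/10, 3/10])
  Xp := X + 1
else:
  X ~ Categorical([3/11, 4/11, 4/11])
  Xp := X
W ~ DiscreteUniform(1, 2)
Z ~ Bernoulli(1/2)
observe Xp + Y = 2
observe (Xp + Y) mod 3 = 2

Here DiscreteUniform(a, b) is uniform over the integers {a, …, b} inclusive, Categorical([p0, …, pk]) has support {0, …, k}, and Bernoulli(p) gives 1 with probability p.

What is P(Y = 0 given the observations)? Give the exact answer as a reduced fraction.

P(Y = 0 | obs) = 10/21

Enumerate traces; 8 have nonzero weight after conditioning:
  (Y=0, X=2, W=1, Z=0) weight 1/22
  (Y=0, X=2, W=1, Z=1) weight 1/22
  (Y=0, X=2, W=2, Z=0) weight 1/22
  (Y=0, X=2, W=2, Z=1) weight 1/22
  (Y=1, X=0, W=1, Z=0) weight 1/20
  (Y=1, X=0, W=1, Z=1) weight 1/20
  (Y=1, X=0, W=2, Z=0) weight 1/20
  (Y=1, X=0, W=2, Z=1) weight 1/20
Group by Y:
  weight(Y=0) = 2/11
  weight(Y=1) = 1/5
Total weight = 2/11 + 1/5 = 21/55
P(Y=0 | obs) = 2/11 / 21/55 = 10/21
P(Y=1 | obs) = 1/5 / 21/55 = 11/21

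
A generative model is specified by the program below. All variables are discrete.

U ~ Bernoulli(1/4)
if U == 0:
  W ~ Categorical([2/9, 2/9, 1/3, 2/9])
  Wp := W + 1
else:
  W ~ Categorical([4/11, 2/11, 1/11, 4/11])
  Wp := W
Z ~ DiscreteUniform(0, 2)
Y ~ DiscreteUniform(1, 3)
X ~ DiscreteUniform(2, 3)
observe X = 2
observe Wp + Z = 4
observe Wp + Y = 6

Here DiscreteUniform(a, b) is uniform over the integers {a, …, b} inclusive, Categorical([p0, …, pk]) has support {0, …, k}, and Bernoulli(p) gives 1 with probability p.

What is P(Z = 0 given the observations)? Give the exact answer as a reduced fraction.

P(Z = 0 | obs) = 22/67

Enumerate traces; 3 have nonzero weight after conditioning:
  (U=0, W=2, Z=1, Y=3, X=2) weight 1/72
  (U=0, W=3, Z=0, Y=2, X=2) weight 1/108
  (U=1, W=3, Z=1, Y=3, X=2) weight 1/198
Group by Z:
  weight(Z=0) = 1/108
  weight(Z=1) = 5/264
Total weight = 1/108 + 5/264 = 67/2376
P(Z=0 | obs) = 1/108 / 67/2376 = 22/67
P(Z=1 | obs) = 5/264 / 67/2376 = 45/67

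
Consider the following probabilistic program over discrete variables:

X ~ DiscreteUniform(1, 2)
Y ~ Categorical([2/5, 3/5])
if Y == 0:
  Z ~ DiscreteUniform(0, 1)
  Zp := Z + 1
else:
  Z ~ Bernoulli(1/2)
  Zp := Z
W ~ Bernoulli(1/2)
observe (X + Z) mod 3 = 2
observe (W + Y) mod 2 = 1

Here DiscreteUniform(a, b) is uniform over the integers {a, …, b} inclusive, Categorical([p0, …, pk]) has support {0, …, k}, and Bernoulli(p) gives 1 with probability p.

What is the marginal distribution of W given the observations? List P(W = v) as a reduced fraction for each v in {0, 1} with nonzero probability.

P(W=0) = 3/5, P(W=1) = 2/5

Enumerate traces; 4 have nonzero weight after conditioning:
  (X=1, Y=0, Z=1, W=1) weight 1/20
  (X=1, Y=1, Z=1, W=0) weight 3/40
  (X=2, Y=0, Z=0, W=1) weight 1/20
  (X=2, Y=1, Z=0, W=0) weight 3/40
Group by W:
  weight(W=0) = 3/20
  weight(W=1) = 1/10
Total weight = 3/20 + 1/10 = 1/4
P(W=0 | obs) = 3/20 / 1/4 = 3/5
P(W=1 | obs) = 1/10 / 1/4 = 2/5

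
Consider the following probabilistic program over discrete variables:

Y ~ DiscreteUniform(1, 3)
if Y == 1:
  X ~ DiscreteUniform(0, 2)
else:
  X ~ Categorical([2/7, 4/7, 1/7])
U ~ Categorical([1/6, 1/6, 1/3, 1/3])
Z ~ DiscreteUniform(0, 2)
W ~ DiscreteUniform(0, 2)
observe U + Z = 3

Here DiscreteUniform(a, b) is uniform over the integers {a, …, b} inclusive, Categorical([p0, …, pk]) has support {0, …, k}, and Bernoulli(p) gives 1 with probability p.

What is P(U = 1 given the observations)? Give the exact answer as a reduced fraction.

P(U = 1 | obs) = 1/5

Enumerate traces; 81 have nonzero weight after conditioning:
  (Y=1, X=0, U=1, Z=2, W=0) weight 1/486
  (Y=1, X=0, U=1, Z=2, W=1) weight 1/486
  (Y=1, X=0, U=1, Z=2, W=2) weight 1/486
  (Y=1, X=0, U=2, Z=1, W=0) weight 1/243
  (Y=1, X=0, U=2, Z=1, W=1) weight 1/243
  (Y=1, X=0, U=2, Z=1, W=2) weight 1/243
  (Y=1, X=0, U=3, Z=0, W=0) weight 1/243
  (Y=1, X=0, U=3, Z=0, W=1) weight 1/243
  … 73 more
Group by U:
  weight(U=1) = 1/18
  weight(U=2) = 1/9
  weight(U=3) = 1/9
Total weight = 1/18 + 1/9 + 1/9 = 5/18
P(U=1 | obs) = 1/18 / 5/18 = 1/5
P(U=2 | obs) = 1/9 / 5/18 = 2/5
P(U=3 | obs) = 1/9 / 5/18 = 2/5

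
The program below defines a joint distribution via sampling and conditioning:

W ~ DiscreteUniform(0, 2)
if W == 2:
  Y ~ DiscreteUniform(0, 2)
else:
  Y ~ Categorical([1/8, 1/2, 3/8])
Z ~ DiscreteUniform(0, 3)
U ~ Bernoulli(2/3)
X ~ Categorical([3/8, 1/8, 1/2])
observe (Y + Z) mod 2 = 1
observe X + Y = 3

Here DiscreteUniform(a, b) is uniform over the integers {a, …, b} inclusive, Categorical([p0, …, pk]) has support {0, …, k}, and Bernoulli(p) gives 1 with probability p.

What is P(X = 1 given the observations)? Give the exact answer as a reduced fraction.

Enumerate traces; 24 have nonzero weight after conditioning:
  (W=0, Y=1, Z=0, U=0, X=2) weight 1/144
  (W=0, Y=1, Z=0, U=1, X=2) weight 1/72
  (W=0, Y=1, Z=2, U=0, X=2) weight 1/144
  (W=0, Y=1, Z=2, U=1, X=2) weight 1/72
  (W=0, Y=2, Z=1, U=0, X=1) weight 1/768
  (W=0, Y=2, Z=1, U=1, X=1) weight 1/384
  (W=0, Y=2, Z=3, U=0, X=1) weight 1/768
  (W=0, Y=2, Z=3, U=1, X=1) weight 1/384
  … 16 more
Group by X:
  weight(X=1) = 13/576
  weight(X=2) = 1/9
Total weight = 13/576 + 1/9 = 77/576
P(X=1 | obs) = 13/576 / 77/576 = 13/77
P(X=2 | obs) = 1/9 / 77/576 = 64/77

P(X = 1 | obs) = 13/77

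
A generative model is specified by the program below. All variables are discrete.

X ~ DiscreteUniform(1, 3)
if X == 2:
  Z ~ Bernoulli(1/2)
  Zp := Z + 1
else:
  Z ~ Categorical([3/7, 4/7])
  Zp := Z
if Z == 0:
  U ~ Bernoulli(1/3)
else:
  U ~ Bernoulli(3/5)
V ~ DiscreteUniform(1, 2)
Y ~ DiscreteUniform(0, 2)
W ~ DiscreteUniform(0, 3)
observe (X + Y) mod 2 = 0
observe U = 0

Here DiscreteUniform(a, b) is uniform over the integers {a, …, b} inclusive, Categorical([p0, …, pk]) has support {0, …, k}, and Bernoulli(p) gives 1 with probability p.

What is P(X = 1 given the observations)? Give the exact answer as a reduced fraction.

Enumerate traces; 64 have nonzero weight after conditioning:
  (X=1, Z=0, U=0, V=1, Y=1, W=0) weight 1/252
  (X=1, Z=0, U=0, V=1, Y=1, W=1) weight 1/252
  (X=1, Z=0, U=0, V=1, Y=1, W=2) weight 1/252
  (X=1, Z=0, U=0, V=1, Y=1, W=3) weight 1/252
  (X=1, Z=0, U=0, V=2, Y=1, W=0) weight 1/252
  (X=1, Z=0, U=0, V=2, Y=1, W=1) weight 1/252
  (X=1, Z=0, U=0, V=2, Y=1, W=2) weight 1/252
  (X=1, Z=0, U=0, V=2, Y=1, W=3) weight 1/252
  (X=2, Z=0, U=0, V=1, Y=0, W=0) weight 1/216
  (X=3, Z=0, U=0, V=1, Y=1, W=0) weight 1/252
  … 54 more
Group by X:
  weight(X=1) = 2/35
  weight(X=2) = 16/135
  weight(X=3) = 2/35
Total weight = 2/35 + 16/135 + 2/35 = 44/189
P(X=1 | obs) = 2/35 / 44/189 = 27/110
P(X=2 | obs) = 16/135 / 44/189 = 28/55
P(X=3 | obs) = 2/35 / 44/189 = 27/110

P(X = 1 | obs) = 27/110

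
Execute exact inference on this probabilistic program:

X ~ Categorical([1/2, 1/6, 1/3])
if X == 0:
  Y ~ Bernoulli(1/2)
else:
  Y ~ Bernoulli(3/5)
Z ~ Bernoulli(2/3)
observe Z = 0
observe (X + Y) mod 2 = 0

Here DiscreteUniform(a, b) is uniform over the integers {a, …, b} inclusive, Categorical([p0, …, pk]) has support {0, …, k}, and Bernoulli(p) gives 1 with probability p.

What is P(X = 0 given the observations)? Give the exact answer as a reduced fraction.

P(X = 0 | obs) = 15/29

Enumerate traces; 3 have nonzero weight after conditioning:
  (X=0, Y=0, Z=0) weight 1/12
  (X=1, Y=1, Z=0) weight 1/30
  (X=2, Y=0, Z=0) weight 2/45
Group by X:
  weight(X=0) = 1/12
  weight(X=1) = 1/30
  weight(X=2) = 2/45
Total weight = 1/12 + 1/30 + 2/45 = 29/180
P(X=0 | obs) = 1/12 / 29/180 = 15/29
P(X=1 | obs) = 1/30 / 29/180 = 6/29
P(X=2 | obs) = 2/45 / 29/180 = 8/29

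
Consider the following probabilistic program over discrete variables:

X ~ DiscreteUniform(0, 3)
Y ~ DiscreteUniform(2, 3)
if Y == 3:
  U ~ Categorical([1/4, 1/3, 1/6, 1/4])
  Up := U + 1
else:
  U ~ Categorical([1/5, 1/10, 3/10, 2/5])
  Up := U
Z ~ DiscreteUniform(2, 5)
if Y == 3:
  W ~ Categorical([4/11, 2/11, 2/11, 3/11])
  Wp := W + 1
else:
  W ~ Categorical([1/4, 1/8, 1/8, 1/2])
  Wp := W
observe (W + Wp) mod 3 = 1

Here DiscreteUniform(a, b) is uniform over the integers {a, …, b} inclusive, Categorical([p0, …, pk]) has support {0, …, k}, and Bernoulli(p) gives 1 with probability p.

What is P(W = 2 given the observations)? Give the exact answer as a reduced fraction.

P(W = 2 | obs) = 11/67

Enumerate traces; 192 have nonzero weight after conditioning:
  (X=0, Y=2, U=0, Z=2, W=2) weight 1/1280
  (X=0, Y=2, U=0, Z=3, W=2) weight 1/1280
  (X=0, Y=2, U=0, Z=4, W=2) weight 1/1280
  (X=0, Y=2, U=0, Z=5, W=2) weight 1/1280
  (X=0, Y=2, U=1, Z=2, W=2) weight 1/2560
  (X=0, Y=2, U=1, Z=3, W=2) weight 1/2560
  (X=0, Y=2, U=1, Z=4, W=2) weight 1/2560
  (X=0, Y=2, U=1, Z=5, W=2) weight 1/2560
  (X=0, Y=3, U=0, Z=2, W=0) weight 1/352
  (X=0, Y=3, U=0, Z=2, W=3) weight 3/1408
  … 182 more
Group by W:
  weight(W=0) = 2/11
  weight(W=2) = 1/16
  weight(W=3) = 3/22
Total weight = 2/11 + 1/16 + 3/22 = 67/176
P(W=0 | obs) = 2/11 / 67/176 = 32/67
P(W=2 | obs) = 1/16 / 67/176 = 11/67
P(W=3 | obs) = 3/22 / 67/176 = 24/67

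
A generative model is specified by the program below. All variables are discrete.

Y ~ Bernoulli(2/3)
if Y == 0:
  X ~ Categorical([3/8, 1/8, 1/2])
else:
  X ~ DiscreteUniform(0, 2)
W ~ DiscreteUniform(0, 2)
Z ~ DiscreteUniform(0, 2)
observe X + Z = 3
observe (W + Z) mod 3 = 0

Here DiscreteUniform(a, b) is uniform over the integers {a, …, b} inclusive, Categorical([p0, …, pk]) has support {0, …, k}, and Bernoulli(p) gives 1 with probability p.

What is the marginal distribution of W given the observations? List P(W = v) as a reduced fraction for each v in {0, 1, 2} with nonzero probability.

Enumerate traces; 4 have nonzero weight after conditioning:
  (Y=0, X=1, W=1, Z=2) weight 1/216
  (Y=0, X=2, W=2, Z=1) weight 1/54
  (Y=1, X=1, W=1, Z=2) weight 2/81
  (Y=1, X=2, W=2, Z=1) weight 2/81
Group by W:
  weight(W=1) = 19/648
  weight(W=2) = 7/162
Total weight = 19/648 + 7/162 = 47/648
P(W=1 | obs) = 19/648 / 47/648 = 19/47
P(W=2 | obs) = 7/162 / 47/648 = 28/47

P(W=1) = 19/47, P(W=2) = 28/47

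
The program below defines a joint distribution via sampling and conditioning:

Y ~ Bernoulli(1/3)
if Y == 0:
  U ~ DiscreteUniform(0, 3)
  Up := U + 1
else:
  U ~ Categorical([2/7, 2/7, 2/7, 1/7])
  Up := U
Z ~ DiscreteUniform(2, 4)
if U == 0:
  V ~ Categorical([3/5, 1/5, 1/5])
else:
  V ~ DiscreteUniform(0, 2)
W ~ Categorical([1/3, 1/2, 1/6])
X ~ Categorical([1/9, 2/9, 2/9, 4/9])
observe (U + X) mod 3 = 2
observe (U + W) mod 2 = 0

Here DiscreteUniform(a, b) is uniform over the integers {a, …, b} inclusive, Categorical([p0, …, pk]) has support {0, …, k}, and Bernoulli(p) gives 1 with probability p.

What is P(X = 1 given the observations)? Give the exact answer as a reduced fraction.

Enumerate traces; 144 have nonzero weight after conditioning:
  (Y=0, U=0, Z=2, V=0, W=0, X=2) weight 1/405
  (Y=0, U=0, Z=2, V=0, W=2, X=2) weight 1/810
  (Y=0, U=0, Z=2, V=1, W=0, X=2) weight 1/1215
  (Y=0, U=0, Z=2, V=1, W=2, X=2) weight 1/2430
  (Y=0, U=0, Z=2, V=2, W=0, X=2) weight 1/1215
  (Y=0, U=0, Z=2, V=2, W=2, X=2) weight 1/2430
  (Y=0, U=0, Z=3, V=0, W=0, X=2) weight 1/405
  (Y=0, U=0, Z=3, V=0, W=2, X=2) weight 1/810
  (Y=0, U=1, Z=2, V=0, W=1, X=1) weight 1/486
  (Y=0, U=2, Z=2, V=0, W=0, X=0) weight 1/1458
  … 134 more
Group by X:
  weight(X=0) = 11/756
  weight(X=1) = 11/378
  weight(X=2) = 10/189
  weight(X=3) = 11/189
Total weight = 11/756 + 11/378 + 10/189 + 11/189 = 13/84
P(X=0 | obs) = 11/756 / 13/84 = 11/117
P(X=1 | obs) = 11/378 / 13/84 = 22/117
P(X=2 | obs) = 10/189 / 13/84 = 40/117
P(X=3 | obs) = 11/189 / 13/84 = 44/117

P(X = 1 | obs) = 22/117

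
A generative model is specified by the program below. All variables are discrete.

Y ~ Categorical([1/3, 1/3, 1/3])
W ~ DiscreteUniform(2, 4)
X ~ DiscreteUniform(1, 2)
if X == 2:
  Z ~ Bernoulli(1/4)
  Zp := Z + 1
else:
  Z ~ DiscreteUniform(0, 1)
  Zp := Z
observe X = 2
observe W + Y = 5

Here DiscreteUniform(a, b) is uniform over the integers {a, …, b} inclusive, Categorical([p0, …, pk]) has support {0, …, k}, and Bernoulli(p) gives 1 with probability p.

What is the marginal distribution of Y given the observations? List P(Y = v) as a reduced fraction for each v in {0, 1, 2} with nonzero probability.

Enumerate traces; 4 have nonzero weight after conditioning:
  (Y=1, W=4, X=2, Z=0) weight 1/24
  (Y=1, W=4, X=2, Z=1) weight 1/72
  (Y=2, W=3, X=2, Z=0) weight 1/24
  (Y=2, W=3, X=2, Z=1) weight 1/72
Group by Y:
  weight(Y=1) = 1/18
  weight(Y=2) = 1/18
Total weight = 1/18 + 1/18 = 1/9
P(Y=1 | obs) = 1/18 / 1/9 = 1/2
P(Y=2 | obs) = 1/18 / 1/9 = 1/2

P(Y=1) = 1/2, P(Y=2) = 1/2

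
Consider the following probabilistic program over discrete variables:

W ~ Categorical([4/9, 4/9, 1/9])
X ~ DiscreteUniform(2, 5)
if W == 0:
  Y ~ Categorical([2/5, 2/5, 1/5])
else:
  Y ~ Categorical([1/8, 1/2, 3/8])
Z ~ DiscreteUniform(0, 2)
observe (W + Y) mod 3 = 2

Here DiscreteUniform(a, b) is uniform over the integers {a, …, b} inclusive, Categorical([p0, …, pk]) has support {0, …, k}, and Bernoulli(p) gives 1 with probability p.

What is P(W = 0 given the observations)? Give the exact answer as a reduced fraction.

Enumerate traces; 36 have nonzero weight after conditioning:
  (W=0, X=2, Y=2, Z=0) weight 1/135
  (W=0, X=2, Y=2, Z=1) weight 1/135
  (W=0, X=2, Y=2, Z=2) weight 1/135
  (W=0, X=3, Y=2, Z=0) weight 1/135
  (W=0, X=3, Y=2, Z=1) weight 1/135
  (W=0, X=3, Y=2, Z=2) weight 1/135
  (W=0, X=4, Y=2, Z=0) weight 1/135
  (W=0, X=4, Y=2, Z=1) weight 1/135
  (W=1, X=2, Y=1, Z=0) weight 1/54
  (W=2, X=2, Y=0, Z=0) weight 1/864
  … 26 more
Group by W:
  weight(W=0) = 4/45
  weight(W=1) = 2/9
  weight(W=2) = 1/72
Total weight = 4/45 + 2/9 + 1/72 = 13/40
P(W=0 | obs) = 4/45 / 13/40 = 32/117
P(W=1 | obs) = 2/9 / 13/40 = 80/117
P(W=2 | obs) = 1/72 / 13/40 = 5/117

P(W = 0 | obs) = 32/117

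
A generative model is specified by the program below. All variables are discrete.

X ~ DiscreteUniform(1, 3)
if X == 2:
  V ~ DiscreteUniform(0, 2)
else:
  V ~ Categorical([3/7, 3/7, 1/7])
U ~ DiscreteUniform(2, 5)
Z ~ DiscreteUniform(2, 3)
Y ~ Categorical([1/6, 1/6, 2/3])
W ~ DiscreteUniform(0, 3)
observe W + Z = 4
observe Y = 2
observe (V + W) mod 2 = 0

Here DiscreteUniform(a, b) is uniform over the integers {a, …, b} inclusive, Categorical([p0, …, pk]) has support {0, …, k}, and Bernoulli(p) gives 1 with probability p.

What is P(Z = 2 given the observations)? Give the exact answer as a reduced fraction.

Enumerate traces; 36 have nonzero weight after conditioning:
  (X=1, V=0, U=2, Z=2, Y=2, W=2) weight 1/336
  (X=1, V=0, U=3, Z=2, Y=2, W=2) weight 1/336
  (X=1, V=0, U=4, Z=2, Y=2, W=2) weight 1/336
  (X=1, V=0, U=5, Z=2, Y=2, W=2) weight 1/336
  (X=1, V=1, U=2, Z=3, Y=2, W=1) weight 1/336
  (X=1, V=1, U=3, Z=3, Y=2, W=1) weight 1/336
  (X=1, V=1, U=4, Z=3, Y=2, W=1) weight 1/336
  (X=1, V=1, U=5, Z=3, Y=2, W=1) weight 1/336
  … 28 more
Group by Z:
  weight(Z=2) = 19/378
  weight(Z=3) = 25/756
Total weight = 19/378 + 25/756 = 1/12
P(Z=2 | obs) = 19/378 / 1/12 = 38/63
P(Z=3 | obs) = 25/756 / 1/12 = 25/63

P(Z = 2 | obs) = 38/63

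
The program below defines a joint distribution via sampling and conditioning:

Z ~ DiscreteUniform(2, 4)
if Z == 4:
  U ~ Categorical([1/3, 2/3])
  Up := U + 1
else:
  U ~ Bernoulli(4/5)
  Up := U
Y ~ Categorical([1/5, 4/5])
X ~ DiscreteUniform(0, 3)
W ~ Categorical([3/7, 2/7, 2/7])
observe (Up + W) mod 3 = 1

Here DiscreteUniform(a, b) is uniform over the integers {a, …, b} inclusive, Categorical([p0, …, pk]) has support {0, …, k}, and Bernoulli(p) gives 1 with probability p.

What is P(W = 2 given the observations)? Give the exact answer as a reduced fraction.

Enumerate traces; 48 have nonzero weight after conditioning:
  (Z=2, U=0, Y=0, X=0, W=1) weight 1/1050
  (Z=2, U=0, Y=0, X=1, W=1) weight 1/1050
  (Z=2, U=0, Y=0, X=2, W=1) weight 1/1050
  (Z=2, U=0, Y=0, X=3, W=1) weight 1/1050
  (Z=2, U=0, Y=1, X=0, W=1) weight 2/525
  (Z=2, U=0, Y=1, X=1, W=1) weight 2/525
  (Z=2, U=0, Y=1, X=2, W=1) weight 2/525
  (Z=2, U=0, Y=1, X=3, W=1) weight 2/525
  (Z=2, U=1, Y=0, X=0, W=0) weight 1/175
  (Z=4, U=1, Y=0, X=0, W=2) weight 1/315
  … 38 more
Group by W:
  weight(W=0) = 29/105
  weight(W=1) = 4/105
  weight(W=2) = 4/63
Total weight = 29/105 + 4/105 + 4/63 = 17/45
P(W=0 | obs) = 29/105 / 17/45 = 87/119
P(W=1 | obs) = 4/105 / 17/45 = 12/119
P(W=2 | obs) = 4/63 / 17/45 = 20/119

P(W = 2 | obs) = 20/119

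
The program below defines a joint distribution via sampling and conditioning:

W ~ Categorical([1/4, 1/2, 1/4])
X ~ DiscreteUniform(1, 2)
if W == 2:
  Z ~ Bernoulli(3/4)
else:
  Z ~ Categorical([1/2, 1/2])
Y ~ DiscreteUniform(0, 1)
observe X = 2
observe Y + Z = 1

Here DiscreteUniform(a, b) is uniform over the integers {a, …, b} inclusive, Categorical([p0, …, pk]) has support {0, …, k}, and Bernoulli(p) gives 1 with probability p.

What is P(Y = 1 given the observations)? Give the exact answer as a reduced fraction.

P(Y = 1 | obs) = 7/16

Enumerate traces; 6 have nonzero weight after conditioning:
  (W=0, X=2, Z=0, Y=1) weight 1/32
  (W=0, X=2, Z=1, Y=0) weight 1/32
  (W=1, X=2, Z=0, Y=1) weight 1/16
  (W=1, X=2, Z=1, Y=0) weight 1/16
  (W=2, X=2, Z=0, Y=1) weight 1/64
  (W=2, X=2, Z=1, Y=0) weight 3/64
Group by Y:
  weight(Y=0) = 9/64
  weight(Y=1) = 7/64
Total weight = 9/64 + 7/64 = 1/4
P(Y=0 | obs) = 9/64 / 1/4 = 9/16
P(Y=1 | obs) = 7/64 / 1/4 = 7/16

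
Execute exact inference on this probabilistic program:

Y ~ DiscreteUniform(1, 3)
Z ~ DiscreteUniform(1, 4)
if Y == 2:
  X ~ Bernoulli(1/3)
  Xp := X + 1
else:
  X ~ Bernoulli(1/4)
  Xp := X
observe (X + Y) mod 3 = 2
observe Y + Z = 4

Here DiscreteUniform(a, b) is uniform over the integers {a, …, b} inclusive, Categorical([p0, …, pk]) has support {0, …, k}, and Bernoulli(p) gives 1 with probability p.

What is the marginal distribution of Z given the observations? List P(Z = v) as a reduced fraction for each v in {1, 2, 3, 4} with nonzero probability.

P(Z=2) = 8/11, P(Z=3) = 3/11

Enumerate traces; 2 have nonzero weight after conditioning:
  (Y=1, Z=3, X=1) weight 1/48
  (Y=2, Z=2, X=0) weight 1/18
Group by Z:
  weight(Z=2) = 1/18
  weight(Z=3) = 1/48
Total weight = 1/18 + 1/48 = 11/144
P(Z=2 | obs) = 1/18 / 11/144 = 8/11
P(Z=3 | obs) = 1/48 / 11/144 = 3/11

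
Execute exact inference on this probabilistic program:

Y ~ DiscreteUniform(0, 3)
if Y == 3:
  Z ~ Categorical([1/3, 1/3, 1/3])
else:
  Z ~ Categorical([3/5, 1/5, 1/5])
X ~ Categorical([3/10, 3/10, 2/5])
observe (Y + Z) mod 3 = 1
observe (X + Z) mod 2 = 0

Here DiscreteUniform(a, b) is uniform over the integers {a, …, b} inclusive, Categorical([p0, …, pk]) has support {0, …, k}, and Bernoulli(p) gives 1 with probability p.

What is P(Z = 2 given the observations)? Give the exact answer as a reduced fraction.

Enumerate traces; 6 have nonzero weight after conditioning:
  (Y=0, Z=1, X=1) weight 3/200
  (Y=1, Z=0, X=0) weight 9/200
  (Y=1, Z=0, X=2) weight 3/50
  (Y=2, Z=2, X=0) weight 3/200
  (Y=2, Z=2, X=2) weight 1/50
  (Y=3, Z=1, X=1) weight 1/40
Group by Z:
  weight(Z=0) = 21/200
  weight(Z=1) = 1/25
  weight(Z=2) = 7/200
Total weight = 21/200 + 1/25 + 7/200 = 9/50
P(Z=0 | obs) = 21/200 / 9/50 = 7/12
P(Z=1 | obs) = 1/25 / 9/50 = 2/9
P(Z=2 | obs) = 7/200 / 9/50 = 7/36

P(Z = 2 | obs) = 7/36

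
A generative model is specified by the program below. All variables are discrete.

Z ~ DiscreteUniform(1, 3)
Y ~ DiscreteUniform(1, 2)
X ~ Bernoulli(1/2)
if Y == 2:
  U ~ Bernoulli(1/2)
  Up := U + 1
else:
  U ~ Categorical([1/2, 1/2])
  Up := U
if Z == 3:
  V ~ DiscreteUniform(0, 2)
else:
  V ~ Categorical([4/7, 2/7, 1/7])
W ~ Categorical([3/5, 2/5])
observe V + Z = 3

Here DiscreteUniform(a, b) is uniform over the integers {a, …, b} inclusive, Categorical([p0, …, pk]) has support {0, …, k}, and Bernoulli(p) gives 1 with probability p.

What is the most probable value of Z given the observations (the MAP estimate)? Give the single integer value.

Enumerate traces; 48 have nonzero weight after conditioning:
  (Z=1, Y=1, X=0, U=0, V=2, W=0) weight 1/280
  (Z=1, Y=1, X=0, U=0, V=2, W=1) weight 1/420
  (Z=1, Y=1, X=0, U=1, V=2, W=0) weight 1/280
  (Z=1, Y=1, X=0, U=1, V=2, W=1) weight 1/420
  (Z=1, Y=1, X=1, U=0, V=2, W=0) weight 1/280
  (Z=1, Y=1, X=1, U=0, V=2, W=1) weight 1/420
  (Z=1, Y=1, X=1, U=1, V=2, W=0) weight 1/280
  (Z=1, Y=1, X=1, U=1, V=2, W=1) weight 1/420
  (Z=2, Y=1, X=0, U=0, V=1, W=0) weight 1/140
  (Z=3, Y=1, X=0, U=0, V=0, W=0) weight 1/120
  … 38 more
Group by Z:
  weight(Z=1) = 1/21
  weight(Z=2) = 2/21
  weight(Z=3) = 1/9
Total weight = 1/21 + 2/21 + 1/9 = 16/63
P(Z=1 | obs) = 1/21 / 16/63 = 3/16
P(Z=2 | obs) = 2/21 / 16/63 = 3/8
P(Z=3 | obs) = 1/9 / 16/63 = 7/16
argmax = 3

argmax_v P(Z = v | obs) = 3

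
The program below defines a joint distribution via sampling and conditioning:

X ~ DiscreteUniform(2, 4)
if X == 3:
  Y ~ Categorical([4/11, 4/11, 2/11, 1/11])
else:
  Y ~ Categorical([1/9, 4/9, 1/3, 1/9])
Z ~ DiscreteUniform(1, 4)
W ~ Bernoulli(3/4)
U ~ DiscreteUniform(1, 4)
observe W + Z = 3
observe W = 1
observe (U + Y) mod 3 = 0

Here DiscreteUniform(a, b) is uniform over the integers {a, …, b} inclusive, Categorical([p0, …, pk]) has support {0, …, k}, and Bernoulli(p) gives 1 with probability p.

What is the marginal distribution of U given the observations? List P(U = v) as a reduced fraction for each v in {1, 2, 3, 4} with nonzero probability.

P(U=1) = 28/127, P(U=2) = 124/381, P(U=3) = 89/381, P(U=4) = 28/127

Enumerate traces; 15 have nonzero weight after conditioning:
  (X=2, Y=0, Z=2, W=1, U=3) weight 1/576
  (X=2, Y=1, Z=2, W=1, U=2) weight 1/144
  (X=2, Y=2, Z=2, W=1, U=1) weight 1/192
  (X=2, Y=2, Z=2, W=1, U=4) weight 1/192
  (X=2, Y=3, Z=2, W=1, U=3) weight 1/576
  (X=3, Y=0, Z=2, W=1, U=3) weight 1/176
  (X=3, Y=1, Z=2, W=1, U=2) weight 1/176
  (X=3, Y=2, Z=2, W=1, U=1) weight 1/352
  … 7 more
Group by U:
  weight(U=1) = 7/528
  weight(U=2) = 31/1584
  weight(U=3) = 89/6336
  weight(U=4) = 7/528
Total weight = 7/528 + 31/1584 + 89/6336 + 7/528 = 127/2112
P(U=1 | obs) = 7/528 / 127/2112 = 28/127
P(U=2 | obs) = 31/1584 / 127/2112 = 124/381
P(U=3 | obs) = 89/6336 / 127/2112 = 89/381
P(U=4 | obs) = 7/528 / 127/2112 = 28/127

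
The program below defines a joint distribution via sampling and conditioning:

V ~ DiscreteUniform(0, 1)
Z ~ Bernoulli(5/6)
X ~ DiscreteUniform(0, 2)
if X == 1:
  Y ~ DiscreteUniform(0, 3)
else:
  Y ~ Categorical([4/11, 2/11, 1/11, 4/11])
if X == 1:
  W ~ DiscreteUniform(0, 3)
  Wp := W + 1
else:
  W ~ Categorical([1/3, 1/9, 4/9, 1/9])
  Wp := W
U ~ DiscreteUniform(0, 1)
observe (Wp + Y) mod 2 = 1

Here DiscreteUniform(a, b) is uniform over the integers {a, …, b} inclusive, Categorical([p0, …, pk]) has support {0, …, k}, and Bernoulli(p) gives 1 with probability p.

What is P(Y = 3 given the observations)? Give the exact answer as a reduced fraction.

Enumerate traces; 192 have nonzero weight after conditioning:
  (V=0, Z=0, X=0, Y=0, W=1, U=0) weight 1/1782
  (V=0, Z=0, X=0, Y=0, W=1, U=1) weight 1/1782
  (V=0, Z=0, X=0, Y=0, W=3, U=0) weight 1/1782
  (V=0, Z=0, X=0, Y=0, W=3, U=1) weight 1/1782
  (V=0, Z=0, X=0, Y=1, W=0, U=0) weight 1/1188
  (V=0, Z=0, X=0, Y=1, W=0, U=1) weight 1/1188
  (V=0, Z=0, X=0, Y=1, W=2, U=0) weight 1/891
  (V=0, Z=0, X=0, Y=1, W=2, U=1) weight 1/891
  (V=0, Z=0, X=0, Y=2, W=1, U=0) weight 1/7128
  (V=0, Z=0, X=0, Y=3, W=0, U=0) weight 1/594
  … 182 more
Group by Y:
  weight(Y=0) = 227/2376
  weight(Y=1) = 323/2376
  weight(Y=2) = 131/2376
  weight(Y=3) = 547/2376
Total weight = 227/2376 + 323/2376 + 131/2376 + 547/2376 = 307/594
P(Y=0 | obs) = 227/2376 / 307/594 = 227/1228
P(Y=1 | obs) = 323/2376 / 307/594 = 323/1228
P(Y=2 | obs) = 131/2376 / 307/594 = 131/1228
P(Y=3 | obs) = 547/2376 / 307/594 = 547/1228

P(Y = 3 | obs) = 547/1228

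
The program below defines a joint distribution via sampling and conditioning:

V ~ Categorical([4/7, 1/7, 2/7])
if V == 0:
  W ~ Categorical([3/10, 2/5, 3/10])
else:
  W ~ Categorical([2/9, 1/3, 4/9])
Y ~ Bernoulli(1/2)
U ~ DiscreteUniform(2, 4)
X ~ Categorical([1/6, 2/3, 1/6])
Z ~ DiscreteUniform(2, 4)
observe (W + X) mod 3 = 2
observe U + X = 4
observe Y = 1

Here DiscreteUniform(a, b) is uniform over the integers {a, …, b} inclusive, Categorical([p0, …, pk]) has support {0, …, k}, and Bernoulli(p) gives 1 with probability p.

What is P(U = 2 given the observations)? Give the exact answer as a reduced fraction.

Enumerate traces; 27 have nonzero weight after conditioning:
  (V=0, W=0, Y=1, U=2, X=2, Z=2) weight 1/630
  (V=0, W=0, Y=1, U=2, X=2, Z=3) weight 1/630
  (V=0, W=0, Y=1, U=2, X=2, Z=4) weight 1/630
  (V=0, W=1, Y=1, U=3, X=1, Z=2) weight 8/945
  (V=0, W=1, Y=1, U=3, X=1, Z=3) weight 8/945
  (V=0, W=1, Y=1, U=3, X=1, Z=4) weight 8/945
  (V=0, W=2, Y=1, U=4, X=0, Z=2) weight 1/630
  (V=0, W=2, Y=1, U=4, X=0, Z=3) weight 1/630
  … 19 more
Group by U:
  weight(U=2) = 1/135
  weight(U=3) = 13/315
  weight(U=4) = 19/1890
Total weight = 1/135 + 13/315 + 19/1890 = 37/630
P(U=2 | obs) = 1/135 / 37/630 = 14/111
P(U=3 | obs) = 13/315 / 37/630 = 26/37
P(U=4 | obs) = 19/1890 / 37/630 = 19/111

P(U = 2 | obs) = 14/111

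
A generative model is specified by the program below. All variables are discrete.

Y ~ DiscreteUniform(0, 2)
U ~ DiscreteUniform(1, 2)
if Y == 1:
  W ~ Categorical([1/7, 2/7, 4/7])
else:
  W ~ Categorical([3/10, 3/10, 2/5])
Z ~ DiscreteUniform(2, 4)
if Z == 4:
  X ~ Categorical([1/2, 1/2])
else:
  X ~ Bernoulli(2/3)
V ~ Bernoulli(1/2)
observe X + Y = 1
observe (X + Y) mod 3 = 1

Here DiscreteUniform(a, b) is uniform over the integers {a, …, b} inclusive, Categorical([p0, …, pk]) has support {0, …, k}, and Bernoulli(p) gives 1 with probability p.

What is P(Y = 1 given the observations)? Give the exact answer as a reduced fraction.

P(Y = 1 | obs) = 7/18

Enumerate traces; 72 have nonzero weight after conditioning:
  (Y=0, U=1, W=0, Z=2, X=1, V=0) weight 1/180
  (Y=0, U=1, W=0, Z=2, X=1, V=1) weight 1/180
  (Y=0, U=1, W=0, Z=3, X=1, V=0) weight 1/180
  (Y=0, U=1, W=0, Z=3, X=1, V=1) weight 1/180
  (Y=0, U=1, W=0, Z=4, X=1, V=0) weight 1/240
  (Y=0, U=1, W=0, Z=4, X=1, V=1) weight 1/240
  (Y=0, U=1, W=1, Z=2, X=1, V=0) weight 1/180
  (Y=0, U=1, W=1, Z=2, X=1, V=1) weight 1/180
  (Y=1, U=1, W=0, Z=2, X=0, V=0) weight 1/756
  … 63 more
Group by Y:
  weight(Y=0) = 11/54
  weight(Y=1) = 7/54
Total weight = 11/54 + 7/54 = 1/3
P(Y=0 | obs) = 11/54 / 1/3 = 11/18
P(Y=1 | obs) = 7/54 / 1/3 = 7/18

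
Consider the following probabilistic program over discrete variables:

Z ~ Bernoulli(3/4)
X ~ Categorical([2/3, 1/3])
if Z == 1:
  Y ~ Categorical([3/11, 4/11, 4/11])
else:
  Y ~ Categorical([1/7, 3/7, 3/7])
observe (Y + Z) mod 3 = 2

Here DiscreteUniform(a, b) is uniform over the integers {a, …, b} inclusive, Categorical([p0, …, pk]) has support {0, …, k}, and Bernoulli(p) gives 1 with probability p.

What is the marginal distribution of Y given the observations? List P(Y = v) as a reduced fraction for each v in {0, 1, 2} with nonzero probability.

Enumerate traces; 4 have nonzero weight after conditioning:
  (Z=0, X=0, Y=2) weight 1/14
  (Z=0, X=1, Y=2) weight 1/28
  (Z=1, X=0, Y=1) weight 2/11
  (Z=1, X=1, Y=1) weight 1/11
Group by Y:
  weight(Y=1) = 3/11
  weight(Y=2) = 3/28
Total weight = 3/11 + 3/28 = 117/308
P(Y=1 | obs) = 3/11 / 117/308 = 28/39
P(Y=2 | obs) = 3/28 / 117/308 = 11/39

P(Y=1) = 28/39, P(Y=2) = 11/39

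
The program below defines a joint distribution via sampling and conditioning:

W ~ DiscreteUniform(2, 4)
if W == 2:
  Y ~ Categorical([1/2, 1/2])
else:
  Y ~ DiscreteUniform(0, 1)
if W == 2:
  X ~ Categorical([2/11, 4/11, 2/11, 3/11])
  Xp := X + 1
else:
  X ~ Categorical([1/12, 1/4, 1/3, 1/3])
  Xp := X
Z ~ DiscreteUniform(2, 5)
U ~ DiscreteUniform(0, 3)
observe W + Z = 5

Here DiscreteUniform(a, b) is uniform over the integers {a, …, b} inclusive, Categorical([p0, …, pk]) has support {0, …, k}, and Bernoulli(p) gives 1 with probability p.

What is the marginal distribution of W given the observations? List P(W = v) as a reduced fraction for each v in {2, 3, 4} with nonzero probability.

Enumerate traces; 64 have nonzero weight after conditioning:
  (W=2, Y=0, X=0, Z=3, U=0) weight 1/528
  (W=2, Y=0, X=0, Z=3, U=1) weight 1/528
  (W=2, Y=0, X=0, Z=3, U=2) weight 1/528
  (W=2, Y=0, X=0, Z=3, U=3) weight 1/528
  (W=2, Y=0, X=1, Z=3, U=0) weight 1/264
  (W=2, Y=0, X=1, Z=3, U=1) weight 1/264
  (W=2, Y=0, X=1, Z=3, U=2) weight 1/264
  (W=2, Y=0, X=1, Z=3, U=3) weight 1/264
  (W=3, Y=0, X=0, Z=2, U=0) weight 1/1152
  … 55 more
Group by W:
  weight(W=2) = 1/12
  weight(W=3) = 1/12
Total weight = 1/12 + 1/12 = 1/6
P(W=2 | obs) = 1/12 / 1/6 = 1/2
P(W=3 | obs) = 1/12 / 1/6 = 1/2

P(W=2) = 1/2, P(W=3) = 1/2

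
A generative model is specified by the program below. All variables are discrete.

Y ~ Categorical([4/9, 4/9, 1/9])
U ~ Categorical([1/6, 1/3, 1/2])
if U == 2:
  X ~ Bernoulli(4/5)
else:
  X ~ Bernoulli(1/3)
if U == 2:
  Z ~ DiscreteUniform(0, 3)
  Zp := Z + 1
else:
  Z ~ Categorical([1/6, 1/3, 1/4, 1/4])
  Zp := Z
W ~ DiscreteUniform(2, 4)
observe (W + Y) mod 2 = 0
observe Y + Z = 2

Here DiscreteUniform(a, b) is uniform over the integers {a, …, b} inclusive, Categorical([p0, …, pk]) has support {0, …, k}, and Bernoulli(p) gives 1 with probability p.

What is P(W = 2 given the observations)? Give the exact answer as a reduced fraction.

P(W = 2 | obs) = 29/86

Enumerate traces; 30 have nonzero weight after conditioning:
  (Y=0, U=0, X=0, Z=2, W=2) weight 1/243
  (Y=0, U=0, X=0, Z=2, W=4) weight 1/243
  (Y=0, U=0, X=1, Z=2, W=2) weight 1/486
  (Y=0, U=0, X=1, Z=2, W=4) weight 1/486
  (Y=0, U=1, X=0, Z=2, W=2) weight 2/243
  (Y=0, U=1, X=0, Z=2, W=4) weight 2/243
  (Y=0, U=1, X=1, Z=2, W=2) weight 1/243
  (Y=0, U=1, X=1, Z=2, W=4) weight 1/243
  (Y=1, U=0, X=0, Z=1, W=3) weight 4/729
  … 21 more
Group by W:
  weight(W=2) = 29/648
  weight(W=3) = 7/162
  weight(W=4) = 29/648
Total weight = 29/648 + 7/162 + 29/648 = 43/324
P(W=2 | obs) = 29/648 / 43/324 = 29/86
P(W=3 | obs) = 7/162 / 43/324 = 14/43
P(W=4 | obs) = 29/648 / 43/324 = 29/86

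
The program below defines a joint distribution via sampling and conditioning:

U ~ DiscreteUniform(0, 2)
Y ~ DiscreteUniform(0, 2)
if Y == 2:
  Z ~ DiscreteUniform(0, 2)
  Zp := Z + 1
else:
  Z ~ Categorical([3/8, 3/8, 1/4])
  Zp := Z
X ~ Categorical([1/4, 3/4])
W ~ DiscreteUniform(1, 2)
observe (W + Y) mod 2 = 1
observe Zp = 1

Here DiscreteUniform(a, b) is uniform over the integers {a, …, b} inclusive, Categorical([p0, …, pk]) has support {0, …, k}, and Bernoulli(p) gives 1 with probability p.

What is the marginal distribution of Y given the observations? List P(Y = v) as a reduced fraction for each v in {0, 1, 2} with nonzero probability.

P(Y=0) = 9/26, P(Y=1) = 9/26, P(Y=2) = 4/13

Enumerate traces; 18 have nonzero weight after conditioning:
  (U=0, Y=0, Z=1, X=0, W=1) weight 1/192
  (U=0, Y=0, Z=1, X=1, W=1) weight 1/64
  (U=0, Y=1, Z=1, X=0, W=2) weight 1/192
  (U=0, Y=1, Z=1, X=1, W=2) weight 1/64
  (U=0, Y=2, Z=0, X=0, W=1) weight 1/216
  (U=0, Y=2, Z=0, X=1, W=1) weight 1/72
  (U=1, Y=0, Z=1, X=0, W=1) weight 1/192
  (U=1, Y=0, Z=1, X=1, W=1) weight 1/64
  … 10 more
Group by Y:
  weight(Y=0) = 1/16
  weight(Y=1) = 1/16
  weight(Y=2) = 1/18
Total weight = 1/16 + 1/16 + 1/18 = 13/72
P(Y=0 | obs) = 1/16 / 13/72 = 9/26
P(Y=1 | obs) = 1/16 / 13/72 = 9/26
P(Y=2 | obs) = 1/18 / 13/72 = 4/13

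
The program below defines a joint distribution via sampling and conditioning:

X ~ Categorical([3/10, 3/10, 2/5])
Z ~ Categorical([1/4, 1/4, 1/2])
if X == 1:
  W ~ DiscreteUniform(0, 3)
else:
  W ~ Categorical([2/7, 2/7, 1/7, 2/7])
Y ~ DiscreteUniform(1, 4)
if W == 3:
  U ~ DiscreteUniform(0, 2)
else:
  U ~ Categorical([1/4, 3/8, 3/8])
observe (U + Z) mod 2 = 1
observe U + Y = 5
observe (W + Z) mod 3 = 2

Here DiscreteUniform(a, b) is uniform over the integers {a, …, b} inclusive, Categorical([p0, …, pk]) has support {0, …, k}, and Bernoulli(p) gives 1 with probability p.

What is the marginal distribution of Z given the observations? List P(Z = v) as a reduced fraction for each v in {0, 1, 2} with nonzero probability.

Enumerate traces; 12 have nonzero weight after conditioning:
  (X=0, Z=0, W=2, Y=4, U=1) weight 9/8960
  (X=0, Z=1, W=1, Y=3, U=2) weight 9/4480
  (X=0, Z=2, W=0, Y=4, U=1) weight 9/2240
  (X=0, Z=2, W=3, Y=4, U=1) weight 1/280
  (X=1, Z=0, W=2, Y=4, U=1) weight 9/5120
  (X=1, Z=1, W=1, Y=3, U=2) weight 9/5120
  (X=1, Z=2, W=0, Y=4, U=1) weight 9/2560
  (X=1, Z=2, W=3, Y=4, U=1) weight 1/320
  … 4 more
Group by Z:
  weight(Z=0) = 21/5120
  weight(Z=1) = 33/5120
  weight(Z=2) = 187/7680
Total weight = 21/5120 + 33/5120 + 187/7680 = 67/1920
P(Z=0 | obs) = 21/5120 / 67/1920 = 63/536
P(Z=1 | obs) = 33/5120 / 67/1920 = 99/536
P(Z=2 | obs) = 187/7680 / 67/1920 = 187/268

P(Z=0) = 63/536, P(Z=1) = 99/536, P(Z=2) = 187/268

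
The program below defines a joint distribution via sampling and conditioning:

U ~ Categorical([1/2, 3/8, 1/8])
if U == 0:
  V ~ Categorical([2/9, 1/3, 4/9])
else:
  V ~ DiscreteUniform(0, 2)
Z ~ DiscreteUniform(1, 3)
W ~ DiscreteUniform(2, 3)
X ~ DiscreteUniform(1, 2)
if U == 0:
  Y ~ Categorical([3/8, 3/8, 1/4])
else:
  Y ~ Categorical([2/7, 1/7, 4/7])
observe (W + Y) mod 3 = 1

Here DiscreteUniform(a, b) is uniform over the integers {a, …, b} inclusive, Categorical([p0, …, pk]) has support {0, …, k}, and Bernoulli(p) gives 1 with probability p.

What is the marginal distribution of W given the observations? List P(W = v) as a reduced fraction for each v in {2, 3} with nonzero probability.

P(W=2) = 46/75, P(W=3) = 29/75

Enumerate traces; 108 have nonzero weight after conditioning:
  (U=0, V=0, Z=1, W=2, X=1, Y=2) weight 1/432
  (U=0, V=0, Z=1, W=2, X=2, Y=2) weight 1/432
  (U=0, V=0, Z=1, W=3, X=1, Y=1) weight 1/288
  (U=0, V=0, Z=1, W=3, X=2, Y=1) weight 1/288
  (U=0, V=0, Z=2, W=2, X=1, Y=2) weight 1/432
  (U=0, V=0, Z=2, W=2, X=2, Y=2) weight 1/432
  (U=0, V=0, Z=2, W=3, X=1, Y=1) weight 1/288
  (U=0, V=0, Z=2, W=3, X=2, Y=1) weight 1/288
  … 100 more
Group by W:
  weight(W=2) = 23/112
  weight(W=3) = 29/224
Total weight = 23/112 + 29/224 = 75/224
P(W=2 | obs) = 23/112 / 75/224 = 46/75
P(W=3 | obs) = 29/224 / 75/224 = 29/75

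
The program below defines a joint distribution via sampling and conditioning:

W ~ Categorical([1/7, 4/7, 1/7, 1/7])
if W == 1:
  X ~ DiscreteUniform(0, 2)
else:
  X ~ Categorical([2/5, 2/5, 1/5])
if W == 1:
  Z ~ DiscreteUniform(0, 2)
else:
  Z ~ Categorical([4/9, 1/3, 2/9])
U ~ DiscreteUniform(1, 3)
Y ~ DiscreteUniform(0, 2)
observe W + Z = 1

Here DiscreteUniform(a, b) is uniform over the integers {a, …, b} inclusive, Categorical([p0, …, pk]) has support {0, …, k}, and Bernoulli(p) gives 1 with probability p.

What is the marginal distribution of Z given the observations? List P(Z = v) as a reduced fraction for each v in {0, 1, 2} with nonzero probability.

P(Z=0) = 4/5, P(Z=1) = 1/5

Enumerate traces; 54 have nonzero weight after conditioning:
  (W=0, X=0, Z=1, U=1, Y=0) weight 2/945
  (W=0, X=0, Z=1, U=1, Y=1) weight 2/945
  (W=0, X=0, Z=1, U=1, Y=2) weight 2/945
  (W=0, X=0, Z=1, U=2, Y=0) weight 2/945
  (W=0, X=0, Z=1, U=2, Y=1) weight 2/945
  (W=0, X=0, Z=1, U=2, Y=2) weight 2/945
  (W=0, X=0, Z=1, U=3, Y=0) weight 2/945
  (W=0, X=0, Z=1, U=3, Y=1) weight 2/945
  (W=1, X=0, Z=0, U=1, Y=0) weight 4/567
  … 45 more
Group by Z:
  weight(Z=0) = 4/21
  weight(Z=1) = 1/21
Total weight = 4/21 + 1/21 = 5/21
P(Z=0 | obs) = 4/21 / 5/21 = 4/5
P(Z=1 | obs) = 1/21 / 5/21 = 1/5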